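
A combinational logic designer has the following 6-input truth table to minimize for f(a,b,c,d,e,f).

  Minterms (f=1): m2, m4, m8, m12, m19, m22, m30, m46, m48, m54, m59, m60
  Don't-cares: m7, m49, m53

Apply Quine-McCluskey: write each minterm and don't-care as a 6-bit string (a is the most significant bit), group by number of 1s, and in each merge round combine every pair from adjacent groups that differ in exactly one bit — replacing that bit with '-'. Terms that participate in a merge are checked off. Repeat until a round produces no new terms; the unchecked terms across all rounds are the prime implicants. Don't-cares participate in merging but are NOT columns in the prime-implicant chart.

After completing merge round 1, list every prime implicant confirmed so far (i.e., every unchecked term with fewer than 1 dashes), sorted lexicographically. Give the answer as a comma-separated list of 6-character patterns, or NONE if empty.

000010, 000111, 010011, 101110, 111011, 111100

size-2^0 implicants → 000010  000100(✓)  000111  001000(✓)  001100(✓)  010011  010110(✓)  011110(✓)  101110  110000(✓)  110001(✓)  110101(✓)  110110(✓)  111011  111100
size-2^1 implicants → -10110  00-100  001-00  01-110  110-01  11000-
Unchecked terms (primes): -10110, 00-100, 000010, 000111, 001-00, 01-110, 010011, 101110, 110-01, 11000-, 111011, 111100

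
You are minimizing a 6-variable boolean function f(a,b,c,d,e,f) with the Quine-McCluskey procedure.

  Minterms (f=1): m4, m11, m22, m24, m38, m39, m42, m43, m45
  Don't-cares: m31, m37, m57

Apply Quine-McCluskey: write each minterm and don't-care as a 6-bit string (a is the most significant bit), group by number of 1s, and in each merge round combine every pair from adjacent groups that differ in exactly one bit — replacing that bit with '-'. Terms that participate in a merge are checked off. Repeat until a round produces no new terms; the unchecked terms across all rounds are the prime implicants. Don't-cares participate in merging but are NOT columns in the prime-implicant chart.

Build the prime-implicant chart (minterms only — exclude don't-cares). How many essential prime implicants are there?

size-2^0 implicants → 000100  001011(✓)  010110  011000  011111  100101(✓)  100110(✓)  100111(✓)  101010(✓)  101011(✓)  101101(✓)  111001
size-2^1 implicants → -01011  10-101  1001-1  10011-  10101-
Unchecked terms (primes): -01011, 000100, 010110, 011000, 011111, 10-101, 1001-1, 10011-, 10101-, 111001
Minterm coverage:
  m4 ⊆ 000100 [E]
  m11 ⊆ -01011 [E]
  m22 ⊆ 010110 [E]
  m24 ⊆ 011000 [E]
  m38 ⊆ 10011- [E]
  m39 ⊆ 1001-1,10011-
  m42 ⊆ 10101- [E]
  m43 ⊆ -01011,10101-
  m45 ⊆ 10-101 [E]
E = {-01011, 000100, 010110, 011000, 10-101, 10011-, 10101-}

7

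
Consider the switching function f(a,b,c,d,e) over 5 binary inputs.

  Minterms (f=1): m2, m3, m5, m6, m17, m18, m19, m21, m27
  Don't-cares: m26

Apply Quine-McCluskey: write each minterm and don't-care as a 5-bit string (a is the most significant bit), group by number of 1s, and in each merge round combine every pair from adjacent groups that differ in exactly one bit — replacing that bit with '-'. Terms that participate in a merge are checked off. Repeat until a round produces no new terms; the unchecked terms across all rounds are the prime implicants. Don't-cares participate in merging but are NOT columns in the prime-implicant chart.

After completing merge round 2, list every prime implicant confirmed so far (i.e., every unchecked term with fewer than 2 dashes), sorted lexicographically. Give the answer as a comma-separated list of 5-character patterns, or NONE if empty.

[col 0] 00010*, 00011*, 00101*, 00110*, 10001*, 10010*, 10011*, 10101*, 11010*, 11011*
[col 1] -0010*, -0011*, -0101, 00-10, 0001-*, 1-010*, 1-011*, 10-01, 100-1, 1001-*, 1101-*
[col 2] -001-, 1-01-
Prime implicants: -001-, -0101, 00-10, 1-01-, 10-01, 100-1

-0101, 00-10, 10-01, 100-1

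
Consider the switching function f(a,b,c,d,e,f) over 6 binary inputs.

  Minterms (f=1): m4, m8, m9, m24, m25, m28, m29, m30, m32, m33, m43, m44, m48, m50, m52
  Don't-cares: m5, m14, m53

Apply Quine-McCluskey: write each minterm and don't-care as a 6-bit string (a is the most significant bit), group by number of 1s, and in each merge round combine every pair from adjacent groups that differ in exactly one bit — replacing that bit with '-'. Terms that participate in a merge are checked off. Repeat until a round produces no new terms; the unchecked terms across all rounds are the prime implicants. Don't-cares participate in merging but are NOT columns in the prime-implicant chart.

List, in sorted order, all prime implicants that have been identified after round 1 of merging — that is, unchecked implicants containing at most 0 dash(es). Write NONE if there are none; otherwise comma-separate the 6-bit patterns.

101011, 101100

Round 0: 000100✓ 000101✓ 001000✓ 001001✓ 001110✓ 011000✓ 011001✓ 011100✓ 011101✓ 011110✓ 100000✓ 100001✓ 101011 101100 110000✓ 110010✓ 110100✓ 110101✓
Round 1: 0-1000✓ 0-1001✓ 0-1110 00010- 00100-✓ 011-00✓ 011-01✓ 01100-✓ 0111-0 01110-✓ 1-0000 10000- 110-00 1100-0 11010-
Round 2: 0-100- 011-0-
PIs = {0-100-, 0-1110, 00010-, 011-0-, 0111-0, 1-0000, 10000-, 101011, 101100, 110-00, 1100-0, 11010-}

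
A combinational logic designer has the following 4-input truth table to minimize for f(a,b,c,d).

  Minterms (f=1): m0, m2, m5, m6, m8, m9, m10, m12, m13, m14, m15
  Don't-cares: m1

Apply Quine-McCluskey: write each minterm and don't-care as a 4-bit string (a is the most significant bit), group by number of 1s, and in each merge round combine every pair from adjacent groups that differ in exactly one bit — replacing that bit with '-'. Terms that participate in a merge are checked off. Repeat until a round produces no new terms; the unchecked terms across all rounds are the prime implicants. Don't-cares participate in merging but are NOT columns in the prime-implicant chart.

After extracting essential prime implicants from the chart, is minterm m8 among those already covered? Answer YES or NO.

NO

Round 0: 0000✓ 0001✓ 0010✓ 0101✓ 0110✓ 1000✓ 1001✓ 1010✓ 1100✓ 1101✓ 1110✓ 1111✓
Round 1: -000✓ -001✓ -010✓ -101✓ -110✓ 0-01✓ 0-10✓ 00-0✓ 000-✓ 1-00✓ 1-01✓ 1-10✓ 10-0✓ 100-✓ 11-0✓ 11-1✓ 110-✓ 111-✓
Round 2: --01 --10 -0-0 -00- 1--0 1-0- 11--
PIs = {--01, --10, -0-0, -00-, 1--0, 1-0-, 11--}
Coverage chart:
  m0: -0-0,-00-
  m2: --10,-0-0
  m5: --01 ←essential
  m6: --10 ←essential
  m8: -0-0,-00-,1--0,1-0-
  m9: --01,-00-,1-0-
  m10: --10,-0-0,1--0
  m12: 1--0,1-0-,11--
  m13: --01,1-0-,11--
  m14: --10,1--0,11--
  m15: 11-- ←essential
Essential: --01, --10, 11--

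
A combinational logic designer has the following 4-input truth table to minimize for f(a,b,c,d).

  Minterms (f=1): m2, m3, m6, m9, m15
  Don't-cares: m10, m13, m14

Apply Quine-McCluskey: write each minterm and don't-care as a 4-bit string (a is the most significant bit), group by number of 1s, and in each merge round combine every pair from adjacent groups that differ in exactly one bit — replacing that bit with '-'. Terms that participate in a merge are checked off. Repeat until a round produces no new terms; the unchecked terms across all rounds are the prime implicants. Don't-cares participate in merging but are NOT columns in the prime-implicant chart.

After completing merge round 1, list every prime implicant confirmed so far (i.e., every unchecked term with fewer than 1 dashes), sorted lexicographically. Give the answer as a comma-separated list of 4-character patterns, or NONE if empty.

Round 0: 0010✓ 0011✓ 0110✓ 1001✓ 1010✓ 1101✓ 1110✓ 1111✓
Round 1: -010✓ -110✓ 0-10✓ 001- 1-01 1-10✓ 11-1 111-
Round 2: --10
PIs = {--10, 001-, 1-01, 11-1, 111-}

NONE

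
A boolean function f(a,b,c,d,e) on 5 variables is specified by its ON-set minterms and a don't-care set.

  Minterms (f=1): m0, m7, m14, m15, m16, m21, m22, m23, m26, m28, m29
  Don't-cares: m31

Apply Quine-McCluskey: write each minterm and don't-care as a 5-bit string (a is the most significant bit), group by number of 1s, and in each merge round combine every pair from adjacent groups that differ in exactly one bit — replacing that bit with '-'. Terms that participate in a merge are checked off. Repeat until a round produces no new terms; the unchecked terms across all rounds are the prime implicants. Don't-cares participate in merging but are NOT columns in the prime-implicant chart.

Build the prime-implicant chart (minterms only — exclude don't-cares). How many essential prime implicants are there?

[col 0] 00000*, 00111*, 01110*, 01111*, 10000*, 10101*, 10110*, 10111*, 11010, 11100*, 11101*, 11111*
[col 1] -0000, -0111*, -1111*, 0-111*, 0111-, 1-101*, 1-111*, 101-1*, 1011-, 111-1*, 1110-
[col 2] --111, 1-1-1
Prime implicants: --111, -0000, 0111-, 1-1-1, 1011-, 11010, 1110-
PI chart (minterm → PIs covering it):
  0 | -0000  (sole → essential)
  7 | --111  (sole → essential)
  14 | 0111-  (sole → essential)
  15 | --111,0111-
  16 | -0000  (sole → essential)
  21 | 1-1-1  (sole → essential)
  22 | 1011-  (sole → essential)
  23 | --111,1-1-1,1011-
  26 | 11010  (sole → essential)
  28 | 1110-  (sole → essential)
  29 | 1-1-1,1110-
Essential prime implicants: --111, -0000, 0111-, 1-1-1, 1011-, 11010, 1110-

7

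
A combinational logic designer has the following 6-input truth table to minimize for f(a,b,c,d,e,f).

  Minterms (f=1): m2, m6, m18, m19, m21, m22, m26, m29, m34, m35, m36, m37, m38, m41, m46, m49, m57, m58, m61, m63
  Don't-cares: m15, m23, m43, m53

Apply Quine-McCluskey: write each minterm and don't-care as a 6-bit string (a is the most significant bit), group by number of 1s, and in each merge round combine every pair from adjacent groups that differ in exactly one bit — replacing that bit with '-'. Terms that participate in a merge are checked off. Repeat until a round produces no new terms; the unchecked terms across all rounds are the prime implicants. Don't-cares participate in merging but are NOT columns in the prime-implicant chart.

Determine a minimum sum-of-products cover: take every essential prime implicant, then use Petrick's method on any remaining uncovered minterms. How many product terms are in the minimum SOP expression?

10

[col 0] 000010*, 000110*, 001111, 010010*, 010011*, 010101*, 010110*, 010111*, 011010*, 011101*, 100010*, 100011*, 100100*, 100101*, 100110*, 101001*, 101011*, 101110*, 110001*, 110101*, 111001*, 111010*, 111101*, 111111*
[col 1] -00010*, -00110*, -10101*, -11010, -11101*, 0-0010*, 0-0110*, 000-10*, 01-010, 01-101*, 010-10*, 010-11*, 01001-*, 0101-1, 01011-*, 1-0101, 1-1001, 10-011, 10-110, 100-10*, 10001-, 1001-0, 10010-, 1010-1, 11-001*, 11-101*, 110-01*, 111-01*, 1111-1
[col 2] -00-10, -1-101, 0-0-10, 010-1-, 11--01
Prime implicants: -00-10, -1-101, -11010, 0-0-10, 001111, 01-010, 010-1-, 0101-1, 1-0101, 1-1001, 10-011, 10-110, 10001-, 1001-0, 10010-, 1010-1, 11--01, 1111-1
PI chart (minterm → PIs covering it):
  2 | -00-10,0-0-10
  6 | -00-10,0-0-10
  18 | 0-0-10,01-010,010-1-
  19 | 010-1-  (sole → essential)
  21 | -1-101,0101-1
  22 | 0-0-10,010-1-
  26 | -11010,01-010
  29 | -1-101  (sole → essential)
  34 | -00-10,10001-
  35 | 10-011,10001-
  36 | 1001-0,10010-
  37 | 1-0101,10010-
  38 | -00-10,10-110,1001-0
  41 | 1-1001,1010-1
  46 | 10-110  (sole → essential)
  49 | 11--01  (sole → essential)
  57 | 1-1001,11--01
  58 | -11010  (sole → essential)
  61 | -1-101,11--01,1111-1
  63 | 1111-1  (sole → essential)
Essential prime implicants: -1-101, -11010, 010-1-, 10-110, 11--01, 1111-1
Petrick residual → -00-10, 1-1001, 10-011, 10010-
Minimum SOP uses 10 PIs: b'c'ef' + bde'f + bcd'ef' + a'bc'e + acd'e'f + ab'd'ef + ab'def' + ab'c'de' + abe'f + abcdf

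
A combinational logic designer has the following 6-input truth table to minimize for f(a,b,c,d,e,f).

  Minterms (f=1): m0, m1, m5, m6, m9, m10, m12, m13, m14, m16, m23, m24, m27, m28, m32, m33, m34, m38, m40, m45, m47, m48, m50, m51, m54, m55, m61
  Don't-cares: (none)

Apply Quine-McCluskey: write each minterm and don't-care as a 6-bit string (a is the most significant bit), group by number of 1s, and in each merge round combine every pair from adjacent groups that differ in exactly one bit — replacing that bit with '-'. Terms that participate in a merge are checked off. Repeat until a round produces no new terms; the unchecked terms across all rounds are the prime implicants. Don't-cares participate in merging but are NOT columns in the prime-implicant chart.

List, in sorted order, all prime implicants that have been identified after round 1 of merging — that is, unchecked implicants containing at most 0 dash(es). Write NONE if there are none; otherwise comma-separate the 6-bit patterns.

Round 0: 000000✓ 000001✓ 000101✓ 000110✓ 001001✓ 001010✓ 001100✓ 001101✓ 001110✓ 010000✓ 010111✓ 011000✓ 011011 011100✓ 100000✓ 100001✓ 100010✓ 100110✓ 101000✓ 101101✓ 101111✓ 110000✓ 110010✓ 110011✓ 110110✓ 110111✓ 111101✓
Round 1: -00000✓ -00001✓ -00110 -01101 -10000✓ -10111 0-0000✓ 0-1100 00-001✓ 00-101✓ 00-110 000-01✓ 00000-✓ 001-01✓ 001-10 0011-0 00110- 01-000 011-00 1-0000✓ 1-0010✓ 1-0110✓ 1-1101 10-000 100-10✓ 1000-0✓ 10000-✓ 1011-1 110-10✓ 110-11✓ 1100-0✓ 11001-✓ 11011-✓
Round 2: --0000 -0000- 00--01 1-0-10 1-00-0 110-1-
PIs = {--0000, -0000-, -00110, -01101, -10111, 0-1100, 00--01, 00-110, 001-10, 0011-0, 00110-, 01-000, 011-00, 011011, 1-0-10, 1-00-0, 1-1101, 10-000, 1011-1, 110-1-}

011011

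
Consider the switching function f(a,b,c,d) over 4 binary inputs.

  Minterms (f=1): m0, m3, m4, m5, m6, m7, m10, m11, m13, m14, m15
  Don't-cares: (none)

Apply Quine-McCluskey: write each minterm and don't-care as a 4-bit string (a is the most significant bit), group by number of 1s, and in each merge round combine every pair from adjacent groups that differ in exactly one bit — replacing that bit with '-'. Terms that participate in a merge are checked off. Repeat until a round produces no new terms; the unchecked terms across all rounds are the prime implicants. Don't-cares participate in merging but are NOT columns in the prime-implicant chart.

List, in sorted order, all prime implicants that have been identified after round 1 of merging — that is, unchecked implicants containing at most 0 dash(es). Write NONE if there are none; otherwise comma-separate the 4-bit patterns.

Round 0: 0000✓ 0011✓ 0100✓ 0101✓ 0110✓ 0111✓ 1010✓ 1011✓ 1101✓ 1110✓ 1111✓
Round 1: -011✓ -101✓ -110✓ -111✓ 0-00 0-11✓ 01-0✓ 01-1✓ 010-✓ 011-✓ 1-10✓ 1-11✓ 101-✓ 11-1✓ 111-✓
Round 2: --11 -1-1 -11- 01-- 1-1-
PIs = {--11, -1-1, -11-, 0-00, 01--, 1-1-}

NONE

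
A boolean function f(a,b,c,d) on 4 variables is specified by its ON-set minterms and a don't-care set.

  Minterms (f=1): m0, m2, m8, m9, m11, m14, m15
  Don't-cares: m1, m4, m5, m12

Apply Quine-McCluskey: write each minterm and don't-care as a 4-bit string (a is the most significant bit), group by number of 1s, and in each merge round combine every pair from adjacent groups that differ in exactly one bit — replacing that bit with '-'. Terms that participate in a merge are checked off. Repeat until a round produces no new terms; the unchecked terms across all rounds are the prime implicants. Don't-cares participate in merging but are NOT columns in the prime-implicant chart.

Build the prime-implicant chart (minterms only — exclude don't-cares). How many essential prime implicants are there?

Round 0: 0000✓ 0001✓ 0010✓ 0100✓ 0101✓ 1000✓ 1001✓ 1011✓ 1100✓ 1110✓ 1111✓
Round 1: -000✓ -001✓ -100✓ 0-00✓ 0-01✓ 00-0 000-✓ 010-✓ 1-00✓ 1-11 10-1 100-✓ 11-0 111-
Round 2: --00 -00- 0-0-
PIs = {--00, -00-, 0-0-, 00-0, 1-11, 10-1, 11-0, 111-}
Coverage chart:
  m0: --00,-00-,0-0-,00-0
  m2: 00-0 ←essential
  m8: --00,-00-
  m9: -00-,10-1
  m11: 1-11,10-1
  m14: 11-0,111-
  m15: 1-11,111-
Essential: 00-0

1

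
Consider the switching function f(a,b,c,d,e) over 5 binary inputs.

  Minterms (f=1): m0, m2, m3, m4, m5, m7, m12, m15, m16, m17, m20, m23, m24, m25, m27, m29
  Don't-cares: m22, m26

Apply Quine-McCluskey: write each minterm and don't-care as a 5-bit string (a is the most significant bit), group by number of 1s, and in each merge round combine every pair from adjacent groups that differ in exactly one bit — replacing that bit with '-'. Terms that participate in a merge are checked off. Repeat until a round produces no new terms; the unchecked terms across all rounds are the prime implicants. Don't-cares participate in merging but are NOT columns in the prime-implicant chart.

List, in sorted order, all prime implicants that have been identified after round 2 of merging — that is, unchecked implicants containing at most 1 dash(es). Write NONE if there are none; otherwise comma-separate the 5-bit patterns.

-0111, 0-100, 0-111, 00-11, 000-0, 0001-, 001-1, 0010-, 101-0, 1011-, 11-01

size-2^0 implicants → 00000(✓)  00010(✓)  00011(✓)  00100(✓)  00101(✓)  00111(✓)  01100(✓)  01111(✓)  10000(✓)  10001(✓)  10100(✓)  10110(✓)  10111(✓)  11000(✓)  11001(✓)  11010(✓)  11011(✓)  11101(✓)
size-2^1 implicants → -0000(✓)  -0100(✓)  -0111  0-100  0-111  00-00(✓)  00-11  000-0  0001-  001-1  0010-  1-000(✓)  1-001(✓)  10-00(✓)  1000-(✓)  101-0  1011-  11-01  110-0(✓)  110-1(✓)  1100-(✓)  1101-(✓)
size-2^2 implicants → -0-00  1-00-  110--
Unchecked terms (primes): -0-00, -0111, 0-100, 0-111, 00-11, 000-0, 0001-, 001-1, 0010-, 1-00-, 101-0, 1011-, 11-01, 110--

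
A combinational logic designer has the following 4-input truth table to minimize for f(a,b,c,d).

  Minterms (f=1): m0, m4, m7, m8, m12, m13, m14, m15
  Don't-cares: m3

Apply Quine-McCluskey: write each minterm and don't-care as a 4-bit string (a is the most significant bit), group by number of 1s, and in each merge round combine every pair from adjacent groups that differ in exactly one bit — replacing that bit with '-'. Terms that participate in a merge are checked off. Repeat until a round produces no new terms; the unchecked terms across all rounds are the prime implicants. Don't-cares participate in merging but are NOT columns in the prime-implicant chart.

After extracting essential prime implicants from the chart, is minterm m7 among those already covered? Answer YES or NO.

[col 0] 0000*, 0011*, 0100*, 0111*, 1000*, 1100*, 1101*, 1110*, 1111*
[col 1] -000*, -100*, -111, 0-00*, 0-11, 1-00*, 11-0*, 11-1*, 110-*, 111-*
[col 2] --00, 11--
Prime implicants: --00, -111, 0-11, 11--
PI chart (minterm → PIs covering it):
  0 | --00  (sole → essential)
  4 | --00  (sole → essential)
  7 | -111,0-11
  8 | --00  (sole → essential)
  12 | --00,11--
  13 | 11--  (sole → essential)
  14 | 11--  (sole → essential)
  15 | -111,11--
Essential prime implicants: --00, 11--

NO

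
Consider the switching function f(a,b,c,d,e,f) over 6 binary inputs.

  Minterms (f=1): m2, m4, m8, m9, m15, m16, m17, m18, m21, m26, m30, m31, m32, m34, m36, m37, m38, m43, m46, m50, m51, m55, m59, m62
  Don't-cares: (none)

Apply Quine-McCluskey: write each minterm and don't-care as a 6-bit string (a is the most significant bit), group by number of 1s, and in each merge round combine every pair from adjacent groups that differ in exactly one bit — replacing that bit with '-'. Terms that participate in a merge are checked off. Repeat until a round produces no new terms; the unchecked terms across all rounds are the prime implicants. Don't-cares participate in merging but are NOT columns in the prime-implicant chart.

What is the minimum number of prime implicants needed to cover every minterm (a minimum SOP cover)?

12

size-2^0 implicants → 000010(✓)  000100(✓)  001000(✓)  001001(✓)  001111(✓)  010000(✓)  010001(✓)  010010(✓)  010101(✓)  011010(✓)  011110(✓)  011111(✓)  100000(✓)  100010(✓)  100100(✓)  100101(✓)  100110(✓)  101011(✓)  101110(✓)  110010(✓)  110011(✓)  110111(✓)  111011(✓)  111110(✓)
size-2^1 implicants → -00010(✓)  -00100  -10010(✓)  -11110  0-0010(✓)  0-1111  00100-  01-010  010-01  0100-0  01000-  011-10  01111-  1-0010(✓)  1-1011  1-1110  10-110  100-00(✓)  100-10(✓)  1000-0(✓)  1001-0(✓)  10010-  11-011  110-11  11001-
size-2^2 implicants → --0010  100--0
Unchecked terms (primes): --0010, -00100, -11110, 0-1111, 00100-, 01-010, 010-01, 0100-0, 01000-, 011-10, 01111-, 1-1011, 1-1110, 10-110, 100--0, 10010-, 11-011, 110-11, 11001-
Minterm coverage:
  m2 ⊆ --0010 [E]
  m4 ⊆ -00100 [E]
  m8 ⊆ 00100- [E]
  m9 ⊆ 00100- [E]
  m15 ⊆ 0-1111 [E]
  m16 ⊆ 0100-0,01000-
  m17 ⊆ 010-01,01000-
  m18 ⊆ --0010,01-010,0100-0
  m21 ⊆ 010-01 [E]
  m26 ⊆ 01-010,011-10
  m30 ⊆ -11110,011-10,01111-
  m31 ⊆ 0-1111,01111-
  m32 ⊆ 100--0 [E]
  m34 ⊆ --0010,100--0
  m36 ⊆ -00100,100--0,10010-
  m37 ⊆ 10010- [E]
  m38 ⊆ 10-110,100--0
  m43 ⊆ 1-1011 [E]
  m46 ⊆ 1-1110,10-110
  m50 ⊆ --0010,11001-
  m51 ⊆ 11-011,110-11,11001-
  m55 ⊆ 110-11 [E]
  m59 ⊆ 1-1011,11-011
  m62 ⊆ -11110,1-1110
E = {--0010, -00100, 0-1111, 00100-, 010-01, 1-1011, 100--0, 10010-, 110-11}
Petrick residual → 0100-0, 011-10, 1-1110
Cover = c'd'ef' + b'c'de'f' + a'cdef + a'b'cd'e' + a'bc'e'f + a'bc'd'f' + a'bcef' + acd'ef + acdef' + ab'c'f' + ab'c'de' + abc'ef  |cover|=12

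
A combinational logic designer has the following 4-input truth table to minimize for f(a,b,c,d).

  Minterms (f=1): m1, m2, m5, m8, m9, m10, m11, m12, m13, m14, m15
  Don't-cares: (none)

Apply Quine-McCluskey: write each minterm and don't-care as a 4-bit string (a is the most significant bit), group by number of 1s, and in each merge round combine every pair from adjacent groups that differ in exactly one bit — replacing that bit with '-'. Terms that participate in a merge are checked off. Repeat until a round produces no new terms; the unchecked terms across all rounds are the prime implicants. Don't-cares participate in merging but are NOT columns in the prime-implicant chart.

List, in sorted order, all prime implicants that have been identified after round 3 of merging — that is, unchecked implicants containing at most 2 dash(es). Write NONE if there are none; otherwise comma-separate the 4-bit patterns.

--01, -010

Round 0: 0001✓ 0010✓ 0101✓ 1000✓ 1001✓ 1010✓ 1011✓ 1100✓ 1101✓ 1110✓ 1111✓
Round 1: -001✓ -010 -101✓ 0-01✓ 1-00✓ 1-01✓ 1-10✓ 1-11✓ 10-0✓ 10-1✓ 100-✓ 101-✓ 11-0✓ 11-1✓ 110-✓ 111-✓
Round 2: --01 1--0✓ 1--1✓ 1-0-✓ 1-1-✓ 10--✓ 11--✓
Round 3: 1---
PIs = {--01, -010, 1---}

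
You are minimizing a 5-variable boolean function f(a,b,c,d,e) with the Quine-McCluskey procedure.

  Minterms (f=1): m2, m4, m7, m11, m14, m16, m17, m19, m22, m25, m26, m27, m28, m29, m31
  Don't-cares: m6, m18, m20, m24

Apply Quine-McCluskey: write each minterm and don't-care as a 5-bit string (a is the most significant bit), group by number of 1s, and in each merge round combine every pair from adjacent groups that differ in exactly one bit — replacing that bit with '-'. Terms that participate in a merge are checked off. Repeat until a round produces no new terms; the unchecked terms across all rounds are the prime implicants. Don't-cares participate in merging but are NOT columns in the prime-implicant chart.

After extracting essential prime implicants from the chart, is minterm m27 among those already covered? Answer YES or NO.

YES

size-2^0 implicants → 00010(✓)  00100(✓)  00110(✓)  00111(✓)  01011(✓)  01110(✓)  10000(✓)  10001(✓)  10010(✓)  10011(✓)  10100(✓)  10110(✓)  11000(✓)  11001(✓)  11010(✓)  11011(✓)  11100(✓)  11101(✓)  11111(✓)
size-2^1 implicants → -0010(✓)  -0100(✓)  -0110(✓)  -1011  0-110  00-10(✓)  001-0(✓)  0011-  1-000(✓)  1-001(✓)  1-010(✓)  1-011(✓)  1-100(✓)  10-00(✓)  10-10(✓)  100-0(✓)  100-1(✓)  1000-(✓)  1001-(✓)  101-0(✓)  11-00(✓)  11-01(✓)  11-11(✓)  110-0(✓)  110-1(✓)  1100-(✓)  1101-(✓)  111-1(✓)  1110-(✓)
size-2^2 implicants → -0-10  -01-0  1--00  1-0-0(✓)  1-0-1(✓)  1-00-(✓)  1-01-(✓)  10--0  100--(✓)  11--1  11-0-  110--(✓)
size-2^3 implicants → 1-0--
Unchecked terms (primes): -0-10, -01-0, -1011, 0-110, 0011-, 1--00, 1-0--, 10--0, 11--1, 11-0-
Minterm coverage:
  m2 ⊆ -0-10 [E]
  m4 ⊆ -01-0 [E]
  m7 ⊆ 0011- [E]
  m11 ⊆ -1011 [E]
  m14 ⊆ 0-110 [E]
  m16 ⊆ 1--00,1-0--,10--0
  m17 ⊆ 1-0-- [E]
  m19 ⊆ 1-0-- [E]
  m22 ⊆ -0-10,-01-0,10--0
  m25 ⊆ 1-0--,11--1,11-0-
  m26 ⊆ 1-0-- [E]
  m27 ⊆ -1011,1-0--,11--1
  m28 ⊆ 1--00,11-0-
  m29 ⊆ 11--1,11-0-
  m31 ⊆ 11--1 [E]
E = {-0-10, -01-0, -1011, 0-110, 0011-, 1-0--, 11--1}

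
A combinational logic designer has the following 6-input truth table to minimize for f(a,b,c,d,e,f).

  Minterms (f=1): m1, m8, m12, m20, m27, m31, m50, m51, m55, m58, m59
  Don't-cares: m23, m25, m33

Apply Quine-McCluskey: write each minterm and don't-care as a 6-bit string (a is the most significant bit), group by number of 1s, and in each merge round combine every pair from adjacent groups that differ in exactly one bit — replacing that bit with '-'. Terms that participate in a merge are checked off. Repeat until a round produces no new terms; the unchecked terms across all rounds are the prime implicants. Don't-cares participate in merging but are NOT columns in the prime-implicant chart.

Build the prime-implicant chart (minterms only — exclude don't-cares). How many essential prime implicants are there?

[col 0] 000001*, 001000*, 001100*, 010100, 010111*, 011001*, 011011*, 011111*, 100001*, 110010*, 110011*, 110111*, 111010*, 111011*
[col 1] -00001, -10111, -11011, 001-00, 01-111, 011-11, 0110-1, 11-010*, 11-011*, 110-11, 11001-*, 11101-*
[col 2] 11-01-
Prime implicants: -00001, -10111, -11011, 001-00, 01-111, 010100, 011-11, 0110-1, 11-01-, 110-11
PI chart (minterm → PIs covering it):
  1 | -00001  (sole → essential)
  8 | 001-00  (sole → essential)
  12 | 001-00  (sole → essential)
  20 | 010100  (sole → essential)
  27 | -11011,011-11,0110-1
  31 | 01-111,011-11
  50 | 11-01-  (sole → essential)
  51 | 11-01-,110-11
  55 | -10111,110-11
  58 | 11-01-  (sole → essential)
  59 | -11011,11-01-
Essential prime implicants: -00001, 001-00, 010100, 11-01-

4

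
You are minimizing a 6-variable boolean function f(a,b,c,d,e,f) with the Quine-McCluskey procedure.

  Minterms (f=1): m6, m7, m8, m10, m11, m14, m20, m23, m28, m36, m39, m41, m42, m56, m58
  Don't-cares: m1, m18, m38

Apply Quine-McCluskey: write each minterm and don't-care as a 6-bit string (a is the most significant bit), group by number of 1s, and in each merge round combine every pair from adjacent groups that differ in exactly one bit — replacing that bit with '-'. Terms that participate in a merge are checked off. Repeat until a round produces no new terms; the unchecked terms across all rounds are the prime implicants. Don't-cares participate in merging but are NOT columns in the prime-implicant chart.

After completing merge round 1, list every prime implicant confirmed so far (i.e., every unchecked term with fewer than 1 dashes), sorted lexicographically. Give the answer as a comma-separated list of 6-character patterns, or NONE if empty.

000001, 010010, 101001

size-2^0 implicants → 000001  000110(✓)  000111(✓)  001000(✓)  001010(✓)  001011(✓)  001110(✓)  010010  010100(✓)  010111(✓)  011100(✓)  100100(✓)  100110(✓)  100111(✓)  101001  101010(✓)  111000(✓)  111010(✓)
size-2^1 implicants → -00110(✓)  -00111(✓)  -01010  0-0111  00-110  00011-(✓)  001-10  0010-0  00101-  01-100  1-1010  1001-0  10011-(✓)  1110-0
size-2^2 implicants → -0011-
Unchecked terms (primes): -0011-, -01010, 0-0111, 00-110, 000001, 001-10, 0010-0, 00101-, 01-100, 010010, 1-1010, 1001-0, 101001, 1110-0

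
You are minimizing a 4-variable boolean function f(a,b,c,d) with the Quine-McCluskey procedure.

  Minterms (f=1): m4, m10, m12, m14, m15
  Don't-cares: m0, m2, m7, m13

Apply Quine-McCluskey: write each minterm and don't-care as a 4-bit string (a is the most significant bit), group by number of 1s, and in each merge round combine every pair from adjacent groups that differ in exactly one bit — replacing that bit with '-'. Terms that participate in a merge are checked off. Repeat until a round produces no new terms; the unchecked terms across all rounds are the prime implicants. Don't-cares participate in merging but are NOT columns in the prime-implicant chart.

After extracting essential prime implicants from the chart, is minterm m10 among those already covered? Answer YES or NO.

NO

size-2^0 implicants → 0000(✓)  0010(✓)  0100(✓)  0111(✓)  1010(✓)  1100(✓)  1101(✓)  1110(✓)  1111(✓)
size-2^1 implicants → -010  -100  -111  0-00  00-0  1-10  11-0(✓)  11-1(✓)  110-(✓)  111-(✓)
size-2^2 implicants → 11--
Unchecked terms (primes): -010, -100, -111, 0-00, 00-0, 1-10, 11--
Minterm coverage:
  m4 ⊆ -100,0-00
  m10 ⊆ -010,1-10
  m12 ⊆ -100,11--
  m14 ⊆ 1-10,11--
  m15 ⊆ -111,11--
(no essential prime implicants)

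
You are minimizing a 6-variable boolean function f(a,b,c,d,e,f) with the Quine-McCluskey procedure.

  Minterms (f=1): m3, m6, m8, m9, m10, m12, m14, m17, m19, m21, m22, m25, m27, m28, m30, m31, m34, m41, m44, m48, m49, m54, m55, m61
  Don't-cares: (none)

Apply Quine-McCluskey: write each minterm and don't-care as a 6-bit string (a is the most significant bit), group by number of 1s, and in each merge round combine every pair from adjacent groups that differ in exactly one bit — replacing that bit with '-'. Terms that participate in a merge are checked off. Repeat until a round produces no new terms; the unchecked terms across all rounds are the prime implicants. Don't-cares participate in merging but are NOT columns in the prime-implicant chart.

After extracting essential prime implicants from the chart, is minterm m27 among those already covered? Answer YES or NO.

NO

Round 0: 000011✓ 000110✓ 001000✓ 001001✓ 001010✓ 001100✓ 001110✓ 010001✓ 010011✓ 010101✓ 010110✓ 011001✓ 011011✓ 011100✓ 011110✓ 011111✓ 100010 101001✓ 101100✓ 110000✓ 110001✓ 110110✓ 110111✓ 111101
Round 1: -01001 -01100 -10001 -10110 0-0011 0-0110✓ 0-1001 0-1100✓ 0-1110✓ 00-110✓ 001-00✓ 001-10✓ 0010-0✓ 00100- 0011-0✓ 01-001✓ 01-011✓ 01-110✓ 010-01 0100-1✓ 011-11 0110-1✓ 0111-0✓ 01111- 11000- 11011-
Round 2: 0--110 0-11-0 001--0 01-0-1
PIs = {-01001, -01100, -10001, -10110, 0--110, 0-0011, 0-1001, 0-11-0, 001--0, 00100-, 01-0-1, 010-01, 011-11, 01111-, 100010, 11000-, 11011-, 111101}
Coverage chart:
  m3: 0-0011 ←essential
  m6: 0--110 ←essential
  m8: 001--0,00100-
  m9: -01001,0-1001,00100-
  m10: 001--0 ←essential
  m12: -01100,0-11-0,001--0
  m14: 0--110,0-11-0,001--0
  m17: -10001,01-0-1,010-01
  m19: 0-0011,01-0-1
  m21: 010-01 ←essential
  m22: -10110,0--110
  m25: 0-1001,01-0-1
  m27: 01-0-1,011-11
  m28: 0-11-0 ←essential
  m30: 0--110,0-11-0,01111-
  m31: 011-11,01111-
  m34: 100010 ←essential
  m41: -01001 ←essential
  m44: -01100 ←essential
  m48: 11000- ←essential
  m49: -10001,11000-
  m54: -10110,11011-
  m55: 11011- ←essential
  m61: 111101 ←essential
Essential: -01001, -01100, 0--110, 0-0011, 0-11-0, 001--0, 010-01, 100010, 11000-, 11011-, 111101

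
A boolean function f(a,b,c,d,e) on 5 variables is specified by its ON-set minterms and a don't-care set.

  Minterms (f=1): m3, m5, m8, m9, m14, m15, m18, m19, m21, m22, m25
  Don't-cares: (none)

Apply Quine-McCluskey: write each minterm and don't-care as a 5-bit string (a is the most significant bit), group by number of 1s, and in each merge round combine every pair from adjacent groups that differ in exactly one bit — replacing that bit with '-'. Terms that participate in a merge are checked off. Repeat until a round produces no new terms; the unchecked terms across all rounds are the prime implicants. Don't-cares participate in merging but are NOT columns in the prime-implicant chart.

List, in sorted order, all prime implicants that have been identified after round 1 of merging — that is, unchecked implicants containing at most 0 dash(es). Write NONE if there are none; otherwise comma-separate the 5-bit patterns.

NONE

Round 0: 00011✓ 00101✓ 01000✓ 01001✓ 01110✓ 01111✓ 10010✓ 10011✓ 10101✓ 10110✓ 11001✓
Round 1: -0011 -0101 -1001 0100- 0111- 10-10 1001-
PIs = {-0011, -0101, -1001, 0100-, 0111-, 10-10, 1001-}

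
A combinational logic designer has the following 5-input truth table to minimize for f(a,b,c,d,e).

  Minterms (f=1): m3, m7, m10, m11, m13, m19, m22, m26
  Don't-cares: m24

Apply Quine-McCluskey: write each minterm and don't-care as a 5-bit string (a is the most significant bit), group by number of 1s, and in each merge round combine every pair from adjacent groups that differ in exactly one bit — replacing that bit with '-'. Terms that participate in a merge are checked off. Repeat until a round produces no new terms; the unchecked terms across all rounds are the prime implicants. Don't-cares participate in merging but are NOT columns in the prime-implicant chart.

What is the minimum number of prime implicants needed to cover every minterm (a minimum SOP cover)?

6

size-2^0 implicants → 00011(✓)  00111(✓)  01010(✓)  01011(✓)  01101  10011(✓)  10110  11000(✓)  11010(✓)
size-2^1 implicants → -0011  -1010  0-011  00-11  0101-  110-0
Unchecked terms (primes): -0011, -1010, 0-011, 00-11, 0101-, 01101, 10110, 110-0
Minterm coverage:
  m3 ⊆ -0011,0-011,00-11
  m7 ⊆ 00-11 [E]
  m10 ⊆ -1010,0101-
  m11 ⊆ 0-011,0101-
  m13 ⊆ 01101 [E]
  m19 ⊆ -0011 [E]
  m22 ⊆ 10110 [E]
  m26 ⊆ -1010,110-0
E = {-0011, 00-11, 01101, 10110}
Petrick residual → -1010, 0-011
Cover = b'c'de + bc'de' + a'c'de + a'b'de + a'bcd'e + ab'cde'  |cover|=6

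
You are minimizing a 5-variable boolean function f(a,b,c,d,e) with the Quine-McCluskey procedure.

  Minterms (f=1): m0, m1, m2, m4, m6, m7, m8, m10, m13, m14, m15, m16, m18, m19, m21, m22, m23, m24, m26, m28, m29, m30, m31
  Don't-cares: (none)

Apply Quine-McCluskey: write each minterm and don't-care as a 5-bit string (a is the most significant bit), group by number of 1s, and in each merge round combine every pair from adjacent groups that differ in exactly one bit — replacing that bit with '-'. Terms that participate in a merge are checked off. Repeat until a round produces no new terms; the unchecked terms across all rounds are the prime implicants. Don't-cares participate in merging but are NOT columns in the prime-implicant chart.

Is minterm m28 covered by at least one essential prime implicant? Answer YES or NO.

NO

Round 0: 00000✓ 00001✓ 00010✓ 00100✓ 00110✓ 00111✓ 01000✓ 01010✓ 01101✓ 01110✓ 01111✓ 10000✓ 10010✓ 10011✓ 10101✓ 10110✓ 10111✓ 11000✓ 11010✓ 11100✓ 11101✓ 11110✓ 11111✓
Round 1: -0000✓ -0010✓ -0110✓ -0111✓ -1000✓ -1010✓ -1101✓ -1110✓ -1111✓ 0-000✓ 0-010✓ 0-110✓ 0-111✓ 00-00✓ 00-10✓ 000-0✓ 0000- 001-0✓ 0011-✓ 01-10✓ 010-0✓ 011-1✓ 0111-✓ 1-000✓ 1-010✓ 1-101✓ 1-110✓ 1-111✓ 10-10✓ 10-11✓ 100-0✓ 1001-✓ 101-1✓ 1011-✓ 11-00✓ 11-10✓ 110-0✓ 111-0✓ 111-1✓ 1110-✓ 1111-✓
Round 2: --000✓ --010✓ --110✓ --111✓ -0-10✓ -00-0✓ -011-✓ -1-10✓ -10-0✓ -11-1 -111-✓ 0--10✓ 0-0-0✓ 0-11-✓ 00--0 1--10✓ 1-0-0✓ 1-1-1 1-11-✓ 10-1- 11--0 111--
Round 3: ---10 --0-0 --11-
PIs = {---10, --0-0, --11-, -11-1, 00--0, 0000-, 1-1-1, 10-1-, 11--0, 111--}
Coverage chart:
  m0: --0-0,00--0,0000-
  m1: 0000- ←essential
  m2: ---10,--0-0,00--0
  m4: 00--0 ←essential
  m6: ---10,--11-,00--0
  m7: --11- ←essential
  m8: --0-0 ←essential
  m10: ---10,--0-0
  m13: -11-1 ←essential
  m14: ---10,--11-
  m15: --11-,-11-1
  m16: --0-0 ←essential
  m18: ---10,--0-0,10-1-
  m19: 10-1- ←essential
  m21: 1-1-1 ←essential
  m22: ---10,--11-,10-1-
  m23: --11-,1-1-1,10-1-
  m24: --0-0,11--0
  m26: ---10,--0-0,11--0
  m28: 11--0,111--
  m29: -11-1,1-1-1,111--
  m30: ---10,--11-,11--0,111--
  m31: --11-,-11-1,1-1-1,111--
Essential: --0-0, --11-, -11-1, 00--0, 0000-, 1-1-1, 10-1-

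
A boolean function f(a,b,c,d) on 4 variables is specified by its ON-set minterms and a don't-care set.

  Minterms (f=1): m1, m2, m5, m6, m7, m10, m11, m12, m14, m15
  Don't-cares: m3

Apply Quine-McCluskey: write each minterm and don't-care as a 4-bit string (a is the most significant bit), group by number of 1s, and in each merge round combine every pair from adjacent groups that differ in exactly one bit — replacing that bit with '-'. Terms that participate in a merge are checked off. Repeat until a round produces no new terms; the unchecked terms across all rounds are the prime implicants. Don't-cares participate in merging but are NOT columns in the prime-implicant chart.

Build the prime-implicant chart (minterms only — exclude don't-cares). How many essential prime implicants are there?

3

size-2^0 implicants → 0001(✓)  0010(✓)  0011(✓)  0101(✓)  0110(✓)  0111(✓)  1010(✓)  1011(✓)  1100(✓)  1110(✓)  1111(✓)
size-2^1 implicants → -010(✓)  -011(✓)  -110(✓)  -111(✓)  0-01(✓)  0-10(✓)  0-11(✓)  00-1(✓)  001-(✓)  01-1(✓)  011-(✓)  1-10(✓)  1-11(✓)  101-(✓)  11-0  111-(✓)
size-2^2 implicants → --10(✓)  --11(✓)  -01-(✓)  -11-(✓)  0--1  0-1-(✓)  1-1-(✓)
size-2^3 implicants → --1-
Unchecked terms (primes): --1-, 0--1, 11-0
Minterm coverage:
  m1 ⊆ 0--1 [E]
  m2 ⊆ --1- [E]
  m5 ⊆ 0--1 [E]
  m6 ⊆ --1- [E]
  m7 ⊆ --1-,0--1
  m10 ⊆ --1- [E]
  m11 ⊆ --1- [E]
  m12 ⊆ 11-0 [E]
  m14 ⊆ --1-,11-0
  m15 ⊆ --1- [E]
E = {--1-, 0--1, 11-0}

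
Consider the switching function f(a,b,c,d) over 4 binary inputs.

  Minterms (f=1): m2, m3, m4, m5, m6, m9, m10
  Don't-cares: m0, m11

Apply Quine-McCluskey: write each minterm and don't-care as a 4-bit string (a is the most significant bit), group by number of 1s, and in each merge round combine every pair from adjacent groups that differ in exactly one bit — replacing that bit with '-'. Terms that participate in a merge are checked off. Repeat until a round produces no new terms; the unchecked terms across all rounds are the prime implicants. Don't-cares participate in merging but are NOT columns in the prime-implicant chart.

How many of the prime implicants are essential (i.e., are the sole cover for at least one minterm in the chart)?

Round 0: 0000✓ 0010✓ 0011✓ 0100✓ 0101✓ 0110✓ 1001✓ 1010✓ 1011✓
Round 1: -010✓ -011✓ 0-00✓ 0-10✓ 00-0✓ 001-✓ 01-0✓ 010- 10-1 101-✓
Round 2: -01- 0--0
PIs = {-01-, 0--0, 010-, 10-1}
Coverage chart:
  m2: -01-,0--0
  m3: -01- ←essential
  m4: 0--0,010-
  m5: 010- ←essential
  m6: 0--0 ←essential
  m9: 10-1 ←essential
  m10: -01- ←essential
Essential: -01-, 0--0, 010-, 10-1

4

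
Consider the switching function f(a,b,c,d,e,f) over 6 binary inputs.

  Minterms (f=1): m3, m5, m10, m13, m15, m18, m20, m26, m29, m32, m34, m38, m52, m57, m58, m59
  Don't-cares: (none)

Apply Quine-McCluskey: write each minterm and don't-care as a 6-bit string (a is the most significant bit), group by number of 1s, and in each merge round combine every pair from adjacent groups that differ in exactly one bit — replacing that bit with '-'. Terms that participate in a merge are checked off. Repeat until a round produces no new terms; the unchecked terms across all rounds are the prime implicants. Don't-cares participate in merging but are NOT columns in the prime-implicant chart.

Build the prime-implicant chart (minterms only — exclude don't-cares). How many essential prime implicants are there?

10

[col 0] 000011, 000101*, 001010*, 001101*, 001111*, 010010*, 010100*, 011010*, 011101*, 100000*, 100010*, 100110*, 110100*, 111001*, 111010*, 111011*
[col 1] -10100, -11010, 0-1010, 0-1101, 00-101, 0011-1, 01-010, 100-10, 1000-0, 1110-1, 11101-
Prime implicants: -10100, -11010, 0-1010, 0-1101, 00-101, 000011, 0011-1, 01-010, 100-10, 1000-0, 1110-1, 11101-
PI chart (minterm → PIs covering it):
  3 | 000011  (sole → essential)
  5 | 00-101  (sole → essential)
  10 | 0-1010  (sole → essential)
  13 | 0-1101,00-101,0011-1
  15 | 0011-1  (sole → essential)
  18 | 01-010  (sole → essential)
  20 | -10100  (sole → essential)
  26 | -11010,0-1010,01-010
  29 | 0-1101  (sole → essential)
  32 | 1000-0  (sole → essential)
  34 | 100-10,1000-0
  38 | 100-10  (sole → essential)
  52 | -10100  (sole → essential)
  57 | 1110-1  (sole → essential)
  58 | -11010,11101-
  59 | 1110-1,11101-
Essential prime implicants: -10100, 0-1010, 0-1101, 00-101, 000011, 0011-1, 01-010, 100-10, 1000-0, 1110-1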